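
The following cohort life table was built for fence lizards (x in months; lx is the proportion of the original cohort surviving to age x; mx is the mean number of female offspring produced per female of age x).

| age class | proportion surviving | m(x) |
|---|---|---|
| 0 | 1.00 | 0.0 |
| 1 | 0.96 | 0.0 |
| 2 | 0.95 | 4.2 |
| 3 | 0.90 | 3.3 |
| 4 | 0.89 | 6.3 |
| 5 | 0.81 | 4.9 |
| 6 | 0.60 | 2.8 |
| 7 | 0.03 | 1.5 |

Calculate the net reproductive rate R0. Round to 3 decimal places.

lx·mx by age: 0, 0, 3.99, 2.97, 5.607, 3.969, 1.68, 0.045
R0 = Σ lx·mx = 18.261 → 18.261

18.261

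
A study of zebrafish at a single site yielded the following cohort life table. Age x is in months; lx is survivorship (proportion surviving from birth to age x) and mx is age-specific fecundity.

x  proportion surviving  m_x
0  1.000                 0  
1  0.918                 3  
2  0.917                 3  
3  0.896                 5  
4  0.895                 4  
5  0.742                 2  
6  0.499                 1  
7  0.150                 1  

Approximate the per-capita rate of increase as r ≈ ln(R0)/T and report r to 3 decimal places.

0.910

R0 = Σ lx·mx = 0 + 2.754 + 2.751 + 4.48 + 3.58 + 1.484 + 0.499 + 0.15 = 15.698
Σ x·lx·mx = 47.48; T = 47.48/15.698 = 3.02459…
r ≈ ln(R0)/T = ln(15.698)/3.02459… = 0.91038… → 0.910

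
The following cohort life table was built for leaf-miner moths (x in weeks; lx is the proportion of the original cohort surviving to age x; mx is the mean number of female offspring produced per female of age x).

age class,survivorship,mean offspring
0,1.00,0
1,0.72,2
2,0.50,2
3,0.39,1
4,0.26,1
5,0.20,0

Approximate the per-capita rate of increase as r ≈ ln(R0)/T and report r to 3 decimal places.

0.617

R0 = Σ lx·mx = 0 + 1.44 + 1 + 0.39 + 0.26 + 0 = 3.09
Σ x·lx·mx = 5.65; T = 5.65/3.09 = 1.82848…
r ≈ ln(R0)/T = ln(3.09)/1.82848… = 0.617… → 0.617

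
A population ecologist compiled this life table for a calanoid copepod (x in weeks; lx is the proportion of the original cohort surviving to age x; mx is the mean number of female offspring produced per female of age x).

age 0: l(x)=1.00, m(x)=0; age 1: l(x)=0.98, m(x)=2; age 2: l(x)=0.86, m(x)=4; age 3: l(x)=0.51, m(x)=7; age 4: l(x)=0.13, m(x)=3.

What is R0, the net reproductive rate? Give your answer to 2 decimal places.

9.36

lx·mx by age: 0, 1.96, 3.44, 3.57, 0.39
R0 = Σ lx·mx = 9.36 → 9.36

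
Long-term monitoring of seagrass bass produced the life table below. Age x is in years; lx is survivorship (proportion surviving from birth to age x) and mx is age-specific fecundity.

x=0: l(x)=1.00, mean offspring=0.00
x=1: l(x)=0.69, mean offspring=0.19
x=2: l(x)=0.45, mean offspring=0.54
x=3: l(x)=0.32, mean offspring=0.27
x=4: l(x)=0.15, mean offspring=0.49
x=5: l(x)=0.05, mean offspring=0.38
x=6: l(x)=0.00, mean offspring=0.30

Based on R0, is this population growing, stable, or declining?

declining

R0 = Σ lx·mx = 0 + 0.1311 + 0.243 + 0.0864 + 0.0735 + 0.019 + 0 = 0.553
R0 < 1, so the population is declining.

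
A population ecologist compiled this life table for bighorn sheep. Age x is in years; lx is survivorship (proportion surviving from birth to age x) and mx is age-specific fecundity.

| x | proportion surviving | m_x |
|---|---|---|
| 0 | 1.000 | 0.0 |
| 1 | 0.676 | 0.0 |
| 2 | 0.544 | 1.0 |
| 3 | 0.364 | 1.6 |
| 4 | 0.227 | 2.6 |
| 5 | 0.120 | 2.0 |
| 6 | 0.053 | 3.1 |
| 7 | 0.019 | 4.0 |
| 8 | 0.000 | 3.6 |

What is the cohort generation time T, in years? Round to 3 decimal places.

3.602

lx·mx: 0, 0, 0.544, 0.5824, 0.5902, 0.24, 0.1643, 0.076, 0 → R0 = 2.1969
x·lx·mx: 0, 0, 1.088, 1.7472, 2.3608, 1.2, 0.9858, 0.532, 0 → Σ = 7.9138
T = 7.9138 / 2.1969 = 3.602258… → 3.602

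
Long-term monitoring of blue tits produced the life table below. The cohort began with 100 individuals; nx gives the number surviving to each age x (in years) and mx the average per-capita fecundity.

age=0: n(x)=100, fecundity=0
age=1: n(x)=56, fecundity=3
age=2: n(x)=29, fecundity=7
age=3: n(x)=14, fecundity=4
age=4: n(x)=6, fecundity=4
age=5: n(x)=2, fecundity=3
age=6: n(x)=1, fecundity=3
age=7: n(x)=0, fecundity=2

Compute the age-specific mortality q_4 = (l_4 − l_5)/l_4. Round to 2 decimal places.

lx = nx/n0 = nx/100: 1, 0.56, 0.29, 0.14, 0.06, 0.02, 0.01, 0
q_4 = (l_4 − l_5) / l_4 = (0.06 − 0.02) / 0.06
     = 0.04 / 0.06 = 0.666667… → 0.67

0.67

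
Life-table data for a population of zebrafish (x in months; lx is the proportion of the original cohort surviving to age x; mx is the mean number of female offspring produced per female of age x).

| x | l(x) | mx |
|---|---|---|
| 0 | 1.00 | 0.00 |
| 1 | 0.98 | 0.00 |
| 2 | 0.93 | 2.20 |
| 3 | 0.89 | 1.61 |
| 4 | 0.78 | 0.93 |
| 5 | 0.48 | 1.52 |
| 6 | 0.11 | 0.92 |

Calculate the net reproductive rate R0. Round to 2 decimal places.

lx·mx by age: 0, 0, 2.046, 1.4329, 0.7254, 0.7296, 0.1012
R0 = Σ lx·mx = 5.0351 → 5.04

5.04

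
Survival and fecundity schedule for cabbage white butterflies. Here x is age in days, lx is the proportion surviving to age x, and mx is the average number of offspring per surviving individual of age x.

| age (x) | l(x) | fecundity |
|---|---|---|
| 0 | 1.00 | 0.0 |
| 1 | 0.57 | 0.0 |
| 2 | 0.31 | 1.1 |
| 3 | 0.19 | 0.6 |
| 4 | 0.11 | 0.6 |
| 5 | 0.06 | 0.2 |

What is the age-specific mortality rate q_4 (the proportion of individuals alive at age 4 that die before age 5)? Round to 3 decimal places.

0.455

q_4 = (l_4 − l_5) / l_4 = (0.11 − 0.06) / 0.11
     = 0.05 / 0.11 = 0.454545… → 0.455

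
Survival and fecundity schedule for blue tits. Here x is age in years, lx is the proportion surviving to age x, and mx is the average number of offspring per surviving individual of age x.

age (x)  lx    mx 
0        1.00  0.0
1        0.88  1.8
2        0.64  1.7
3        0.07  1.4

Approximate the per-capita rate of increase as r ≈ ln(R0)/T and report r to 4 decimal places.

R0 = Σ lx·mx = 0 + 1.584 + 1.088 + 0.098 = 2.77
Σ x·lx·mx = 4.054; T = 4.054/2.77 = 1.46354…
r ≈ ln(R0)/T = ln(2.77)/1.46354… = 0.696154… → 0.6962

0.6962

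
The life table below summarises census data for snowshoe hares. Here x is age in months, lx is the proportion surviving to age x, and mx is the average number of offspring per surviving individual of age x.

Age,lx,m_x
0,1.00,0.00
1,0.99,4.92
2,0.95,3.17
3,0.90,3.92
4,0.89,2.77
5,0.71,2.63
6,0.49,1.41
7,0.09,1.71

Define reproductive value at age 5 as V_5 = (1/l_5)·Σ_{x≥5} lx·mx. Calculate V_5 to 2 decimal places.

3.82

lx·mx for x ≥ 5: 1.8673, 0.6909, 0.1539 → sum = 2.7121
V_5 = 2.7121 / l_5 = 2.7121 / 0.71 = 3.819859… → 3.82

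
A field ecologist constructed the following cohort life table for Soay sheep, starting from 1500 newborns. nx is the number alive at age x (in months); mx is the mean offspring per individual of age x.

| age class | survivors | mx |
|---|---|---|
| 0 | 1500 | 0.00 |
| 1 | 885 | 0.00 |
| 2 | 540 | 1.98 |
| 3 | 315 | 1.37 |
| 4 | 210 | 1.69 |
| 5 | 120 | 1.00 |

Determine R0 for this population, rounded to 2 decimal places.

lx = nx/n0 = nx/1500: 1, 0.59, 0.36, 0.21, 0.14, 0.08
lx·mx by age: 0, 0, 0.7128, 0.2877, 0.2366, 0.08
R0 = Σ lx·mx = 1.3171 → 1.32

1.32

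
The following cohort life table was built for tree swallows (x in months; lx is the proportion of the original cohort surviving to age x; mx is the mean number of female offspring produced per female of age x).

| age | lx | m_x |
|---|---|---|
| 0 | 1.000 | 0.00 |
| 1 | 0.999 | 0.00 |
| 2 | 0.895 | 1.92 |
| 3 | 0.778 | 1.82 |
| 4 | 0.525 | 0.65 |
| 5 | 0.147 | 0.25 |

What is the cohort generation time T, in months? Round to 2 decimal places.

lx·mx: 0, 0, 1.7184, 1.41596, 0.34125, 0.03675 → R0 = 3.51236
x·lx·mx: 0, 0, 3.4368, 4.24788, 1.365, 0.18375 → Σ = 9.23343
T = 9.23343 / 3.51236 = 2.628839… → 2.63

2.63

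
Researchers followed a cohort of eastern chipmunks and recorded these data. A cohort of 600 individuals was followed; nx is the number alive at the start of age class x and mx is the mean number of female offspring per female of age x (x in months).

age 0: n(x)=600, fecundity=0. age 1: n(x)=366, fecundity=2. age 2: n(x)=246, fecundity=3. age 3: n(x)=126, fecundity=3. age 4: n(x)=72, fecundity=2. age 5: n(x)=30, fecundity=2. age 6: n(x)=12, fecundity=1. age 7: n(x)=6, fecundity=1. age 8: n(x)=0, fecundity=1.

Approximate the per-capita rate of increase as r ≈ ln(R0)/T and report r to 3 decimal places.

lx = nx/n0 = nx/600: 1, 0.61, 0.41, 0.21, 0.12, 0.05, 0.02, 0.01, 0
R0 = Σ lx·mx = 0 + 1.22 + 1.23 + 0.63 + 0.24 + 0.1 + 0.02 + 0.01 + 0 = 3.45
Σ x·lx·mx = 7.22; T = 7.22/3.45 = 2.09275…
r ≈ ln(R0)/T = ln(3.45)/2.09275… = 0.59174… → 0.592

0.592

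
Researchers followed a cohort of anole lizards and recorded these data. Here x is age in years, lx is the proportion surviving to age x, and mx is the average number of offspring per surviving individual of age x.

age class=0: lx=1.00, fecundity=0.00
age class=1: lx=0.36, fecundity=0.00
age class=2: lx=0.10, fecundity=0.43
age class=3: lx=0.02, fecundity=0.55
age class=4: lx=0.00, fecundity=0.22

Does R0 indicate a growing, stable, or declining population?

R0 = Σ lx·mx = 0 + 0 + 0.043 + 0.011 + 0 = 0.054
R0 < 1, so the population is declining.

declining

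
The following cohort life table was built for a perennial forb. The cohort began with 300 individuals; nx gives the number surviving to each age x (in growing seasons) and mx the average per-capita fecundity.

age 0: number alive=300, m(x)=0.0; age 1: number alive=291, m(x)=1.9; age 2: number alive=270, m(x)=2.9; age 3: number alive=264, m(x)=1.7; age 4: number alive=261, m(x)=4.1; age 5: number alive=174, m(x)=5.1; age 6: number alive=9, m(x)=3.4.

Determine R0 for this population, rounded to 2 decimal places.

lx = nx/n0 = nx/300: 1, 0.97, 0.9, 0.88, 0.87, 0.58, 0.03
lx·mx by age: 0, 1.843, 2.61, 1.496, 3.567, 2.958, 0.102
R0 = Σ lx·mx = 12.576 → 12.58

12.58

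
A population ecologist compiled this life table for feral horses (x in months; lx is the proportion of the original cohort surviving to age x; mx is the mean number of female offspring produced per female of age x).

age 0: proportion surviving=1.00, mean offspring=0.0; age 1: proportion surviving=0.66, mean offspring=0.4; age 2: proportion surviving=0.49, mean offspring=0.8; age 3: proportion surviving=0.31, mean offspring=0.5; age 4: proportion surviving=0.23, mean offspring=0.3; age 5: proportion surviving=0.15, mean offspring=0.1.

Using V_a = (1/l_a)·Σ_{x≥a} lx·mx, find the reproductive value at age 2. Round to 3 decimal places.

1.288

lx·mx for x ≥ 2: 0.392, 0.155, 0.069, 0.015 → sum = 0.631
V_2 = 0.631 / l_2 = 0.631 / 0.49 = 1.287755… → 1.288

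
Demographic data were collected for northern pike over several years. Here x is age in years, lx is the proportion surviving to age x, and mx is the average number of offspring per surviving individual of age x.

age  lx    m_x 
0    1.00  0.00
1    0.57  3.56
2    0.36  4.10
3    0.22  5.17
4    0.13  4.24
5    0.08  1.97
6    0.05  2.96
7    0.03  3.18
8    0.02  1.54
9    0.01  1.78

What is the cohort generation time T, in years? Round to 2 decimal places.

lx·mx: 0, 2.0292, 1.476, 1.1374, 0.5512, 0.1576, 0.148, 0.0954, 0.0308, 0.0178 → R0 = 5.6434
x·lx·mx: 0, 2.0292, 2.952, 3.4122, 2.2048, 0.788, 0.888, 0.6678, 0.2464, 0.1602 → Σ = 13.3486
T = 13.3486 / 5.6434 = 2.365347… → 2.37

2.37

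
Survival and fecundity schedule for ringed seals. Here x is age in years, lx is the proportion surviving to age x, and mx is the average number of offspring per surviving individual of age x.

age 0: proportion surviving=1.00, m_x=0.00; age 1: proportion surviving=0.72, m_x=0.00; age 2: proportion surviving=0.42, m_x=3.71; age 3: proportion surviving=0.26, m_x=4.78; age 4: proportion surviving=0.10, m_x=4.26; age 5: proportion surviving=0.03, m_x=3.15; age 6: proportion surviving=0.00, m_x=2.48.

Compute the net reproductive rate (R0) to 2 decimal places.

lx·mx by age: 0, 0, 1.5582, 1.2428, 0.426, 0.0945, 0
R0 = Σ lx·mx = 3.3215 → 3.32

3.32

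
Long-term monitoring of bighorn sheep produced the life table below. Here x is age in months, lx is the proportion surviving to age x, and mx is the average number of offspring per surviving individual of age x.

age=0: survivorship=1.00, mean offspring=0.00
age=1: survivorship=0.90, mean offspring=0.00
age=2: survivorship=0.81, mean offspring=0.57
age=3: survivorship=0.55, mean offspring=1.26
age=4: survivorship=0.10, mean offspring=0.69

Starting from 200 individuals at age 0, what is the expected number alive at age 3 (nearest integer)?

110

Expected survivors = N0 · l_3 = 200 × 0.55 = 110 → 110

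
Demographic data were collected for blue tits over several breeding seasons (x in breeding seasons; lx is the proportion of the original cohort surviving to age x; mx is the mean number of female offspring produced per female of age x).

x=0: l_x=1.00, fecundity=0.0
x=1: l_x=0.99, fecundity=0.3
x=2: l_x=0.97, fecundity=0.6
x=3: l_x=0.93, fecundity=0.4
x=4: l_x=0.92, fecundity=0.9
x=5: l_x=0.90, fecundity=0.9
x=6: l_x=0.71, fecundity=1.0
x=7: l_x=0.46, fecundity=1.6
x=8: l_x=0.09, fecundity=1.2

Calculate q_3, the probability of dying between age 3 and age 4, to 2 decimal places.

0.01

q_3 = (l_3 − l_4) / l_3 = (0.93 − 0.92) / 0.93
     = 0.01 / 0.93 = 0.010753… → 0.01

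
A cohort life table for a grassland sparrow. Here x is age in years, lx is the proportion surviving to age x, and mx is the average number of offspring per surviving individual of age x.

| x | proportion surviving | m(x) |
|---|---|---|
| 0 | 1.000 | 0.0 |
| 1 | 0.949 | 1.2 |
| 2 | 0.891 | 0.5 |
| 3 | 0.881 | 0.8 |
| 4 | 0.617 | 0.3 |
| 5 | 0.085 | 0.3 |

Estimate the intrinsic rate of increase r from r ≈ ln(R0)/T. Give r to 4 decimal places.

R0 = Σ lx·mx = 0 + 1.1388 + 0.4455 + 0.7048 + 0.1851 + 0.0255 = 2.4997
Σ x·lx·mx = 5.0121; T = 5.0121/2.4997 = 2.00508…
r ≈ ln(R0)/T = ln(2.4997)/2.00508… = 0.456925… → 0.4569

0.4569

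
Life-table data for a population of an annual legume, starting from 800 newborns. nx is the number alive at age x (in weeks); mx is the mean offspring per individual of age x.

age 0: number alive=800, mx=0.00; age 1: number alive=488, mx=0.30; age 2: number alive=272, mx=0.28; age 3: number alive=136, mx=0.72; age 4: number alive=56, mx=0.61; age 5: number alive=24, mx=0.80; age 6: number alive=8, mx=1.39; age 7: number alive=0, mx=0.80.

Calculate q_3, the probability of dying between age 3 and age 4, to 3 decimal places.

lx = nx/n0 = nx/800: 1, 0.61, 0.34, 0.17, 0.07, 0.03, 0.01, 0
q_3 = (l_3 − l_4) / l_3 = (0.17 − 0.07) / 0.17
     = 0.1 / 0.17 = 0.588235… → 0.588

0.588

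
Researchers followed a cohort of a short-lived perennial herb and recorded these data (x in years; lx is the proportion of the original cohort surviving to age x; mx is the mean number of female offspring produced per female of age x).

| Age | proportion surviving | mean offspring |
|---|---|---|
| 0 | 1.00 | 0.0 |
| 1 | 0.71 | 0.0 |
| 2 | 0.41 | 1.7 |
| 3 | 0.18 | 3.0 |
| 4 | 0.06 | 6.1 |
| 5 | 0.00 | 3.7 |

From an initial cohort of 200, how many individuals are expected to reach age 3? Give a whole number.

Expected survivors = N0 · l_3 = 200 × 0.18 = 36 → 36

36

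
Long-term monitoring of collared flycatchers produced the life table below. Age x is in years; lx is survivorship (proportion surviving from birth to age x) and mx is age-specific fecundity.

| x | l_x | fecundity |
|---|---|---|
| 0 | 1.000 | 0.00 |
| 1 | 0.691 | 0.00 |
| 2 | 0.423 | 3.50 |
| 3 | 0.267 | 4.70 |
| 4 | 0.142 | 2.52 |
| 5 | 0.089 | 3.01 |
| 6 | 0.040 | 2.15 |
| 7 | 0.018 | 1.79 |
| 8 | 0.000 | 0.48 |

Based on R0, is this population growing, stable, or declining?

growing

R0 = Σ lx·mx = 0 + 0 + 1.4805 + 1.2549 + 0.35784 + 0.26789 + 0.086 + 0.03222 + 0 = 3.47935
R0 > 1, so the population is growing.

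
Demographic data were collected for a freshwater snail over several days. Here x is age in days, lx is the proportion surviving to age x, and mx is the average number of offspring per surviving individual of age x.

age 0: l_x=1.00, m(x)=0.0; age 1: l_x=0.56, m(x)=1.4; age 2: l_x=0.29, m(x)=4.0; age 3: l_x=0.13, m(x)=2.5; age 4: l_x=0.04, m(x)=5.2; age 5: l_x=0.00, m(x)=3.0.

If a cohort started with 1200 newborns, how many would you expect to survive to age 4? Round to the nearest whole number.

Expected survivors = N0 · l_4 = 1200 × 0.04 = 48 → 48

48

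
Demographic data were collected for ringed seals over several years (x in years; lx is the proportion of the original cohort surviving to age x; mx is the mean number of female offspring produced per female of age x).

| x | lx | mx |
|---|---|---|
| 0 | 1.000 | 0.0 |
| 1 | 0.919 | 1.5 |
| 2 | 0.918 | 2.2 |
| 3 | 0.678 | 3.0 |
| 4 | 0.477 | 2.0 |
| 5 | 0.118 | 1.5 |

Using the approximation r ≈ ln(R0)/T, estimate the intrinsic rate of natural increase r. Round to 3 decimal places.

R0 = Σ lx·mx = 0 + 1.3785 + 2.0196 + 2.034 + 0.954 + 0.177 = 6.5631
Σ x·lx·mx = 16.2207; T = 16.2207/6.5631 = 2.4715…
r ≈ ln(R0)/T = ln(6.5631)/2.4715… = 0.76126… → 0.761

0.761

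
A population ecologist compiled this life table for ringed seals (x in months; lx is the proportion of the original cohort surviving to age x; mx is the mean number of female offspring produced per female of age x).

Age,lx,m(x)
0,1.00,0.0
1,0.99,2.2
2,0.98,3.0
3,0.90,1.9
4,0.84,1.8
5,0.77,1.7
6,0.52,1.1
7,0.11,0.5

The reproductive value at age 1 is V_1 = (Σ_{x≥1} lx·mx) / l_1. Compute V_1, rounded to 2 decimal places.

lx·mx for x ≥ 1: 2.178, 2.94, 1.71, 1.512, 1.309, 0.572, 0.055 → sum = 10.276
V_1 = 10.276 / l_1 = 10.276 / 0.99 = 10.379798… → 10.38

10.38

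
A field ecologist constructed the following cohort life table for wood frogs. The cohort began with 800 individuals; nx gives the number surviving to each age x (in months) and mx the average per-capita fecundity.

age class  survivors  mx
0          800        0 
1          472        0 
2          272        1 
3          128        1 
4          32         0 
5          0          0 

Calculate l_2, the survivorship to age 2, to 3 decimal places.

l_2 = n_2/n_0 = 272/800 = 0.34 → 0.340

0.340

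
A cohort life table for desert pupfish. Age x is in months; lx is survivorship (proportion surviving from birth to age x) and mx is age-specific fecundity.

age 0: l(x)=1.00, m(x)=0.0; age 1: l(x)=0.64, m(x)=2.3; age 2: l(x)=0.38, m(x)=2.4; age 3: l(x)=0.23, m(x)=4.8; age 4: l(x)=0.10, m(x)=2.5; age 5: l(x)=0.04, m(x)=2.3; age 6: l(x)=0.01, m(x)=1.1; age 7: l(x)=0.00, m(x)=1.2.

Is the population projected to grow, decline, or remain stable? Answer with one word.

growing

R0 = Σ lx·mx = 0 + 1.472 + 0.912 + 1.104 + 0.25 + 0.092 + 0.011 + 0 = 3.841
R0 > 1, so the population is growing.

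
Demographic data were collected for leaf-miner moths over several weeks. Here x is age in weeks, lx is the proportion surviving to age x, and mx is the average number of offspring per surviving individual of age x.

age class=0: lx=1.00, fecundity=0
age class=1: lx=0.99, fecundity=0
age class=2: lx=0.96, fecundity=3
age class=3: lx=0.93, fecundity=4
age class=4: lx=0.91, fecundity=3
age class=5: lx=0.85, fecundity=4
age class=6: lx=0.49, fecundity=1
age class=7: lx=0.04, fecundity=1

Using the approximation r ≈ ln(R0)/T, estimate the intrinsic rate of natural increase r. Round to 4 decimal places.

0.7131

R0 = Σ lx·mx = 0 + 0 + 2.88 + 3.72 + 2.73 + 3.4 + 0.49 + 0.04 = 13.26
Σ x·lx·mx = 48.06; T = 48.06/13.26 = 3.62443…
r ≈ ln(R0)/T = ln(13.26)/3.62443… = 0.713146… → 0.7131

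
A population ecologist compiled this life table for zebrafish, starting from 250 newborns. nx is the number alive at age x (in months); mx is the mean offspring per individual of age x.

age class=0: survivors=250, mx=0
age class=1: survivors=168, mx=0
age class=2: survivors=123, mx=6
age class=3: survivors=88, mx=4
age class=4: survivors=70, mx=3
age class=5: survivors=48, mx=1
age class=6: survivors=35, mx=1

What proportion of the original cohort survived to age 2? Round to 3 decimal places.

0.492

l_2 = n_2/n_0 = 123/250 = 0.492 → 0.492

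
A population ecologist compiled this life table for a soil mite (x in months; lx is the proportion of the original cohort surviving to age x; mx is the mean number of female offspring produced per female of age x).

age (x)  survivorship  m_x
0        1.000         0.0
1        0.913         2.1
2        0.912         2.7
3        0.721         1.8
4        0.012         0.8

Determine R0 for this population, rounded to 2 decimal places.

5.69

lx·mx by age: 0, 1.9173, 2.4624, 1.2978, 0.0096
R0 = Σ lx·mx = 5.6871 → 5.69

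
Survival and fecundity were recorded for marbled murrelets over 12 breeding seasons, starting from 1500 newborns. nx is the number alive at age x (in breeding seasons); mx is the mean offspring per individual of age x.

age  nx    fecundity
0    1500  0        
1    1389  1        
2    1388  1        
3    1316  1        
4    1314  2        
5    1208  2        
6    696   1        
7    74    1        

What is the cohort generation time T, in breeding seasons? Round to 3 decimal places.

3.573

lx = nx/n0 = nx/1500: 1, 0.926, 0.92533…, 0.87733…, 0.876, 0.80533…, 0.464, 0.04933…
lx·mx: 0, 0.926, 0.925333…, 0.877333…, 1.752, 1.610667…, 0.464, 0.049333… → R0 = 6.604667…
x·lx·mx: 0, 0.926, 1.850667…, 2.632…, 7.008, 8.053333…, 2.784, 0.345333… → Σ = 23.599333…
T = 23.599333… / 6.604667… = 3.57313… → 3.573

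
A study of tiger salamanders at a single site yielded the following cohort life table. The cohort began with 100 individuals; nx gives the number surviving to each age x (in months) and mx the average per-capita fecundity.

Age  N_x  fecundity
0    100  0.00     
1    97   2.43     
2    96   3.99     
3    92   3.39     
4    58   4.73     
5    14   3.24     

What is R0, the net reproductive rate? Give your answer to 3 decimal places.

lx = nx/n0 = nx/100: 1, 0.97, 0.96, 0.92, 0.58, 0.14
lx·mx by age: 0, 2.3571, 3.8304, 3.1188, 2.7434, 0.4536
R0 = Σ lx·mx = 12.5033 → 12.503

12.503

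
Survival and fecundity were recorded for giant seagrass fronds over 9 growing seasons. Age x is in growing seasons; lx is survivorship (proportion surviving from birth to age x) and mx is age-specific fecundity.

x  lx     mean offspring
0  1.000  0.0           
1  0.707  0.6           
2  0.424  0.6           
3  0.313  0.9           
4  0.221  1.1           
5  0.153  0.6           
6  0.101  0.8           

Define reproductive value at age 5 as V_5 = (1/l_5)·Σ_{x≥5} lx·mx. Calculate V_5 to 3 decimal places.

1.128

lx·mx for x ≥ 5: 0.0918, 0.0808 → sum = 0.1726
V_5 = 0.1726 / l_5 = 0.1726 / 0.153 = 1.128105… → 1.128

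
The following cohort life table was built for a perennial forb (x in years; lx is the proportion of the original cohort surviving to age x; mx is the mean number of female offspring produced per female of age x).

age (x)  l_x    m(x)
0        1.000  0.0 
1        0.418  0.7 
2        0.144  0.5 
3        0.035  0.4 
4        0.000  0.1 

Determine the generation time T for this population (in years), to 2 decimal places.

1.26

lx·mx: 0, 0.2926, 0.072, 0.014, 0 → R0 = 0.3786
x·lx·mx: 0, 0.2926, 0.144, 0.042, 0 → Σ = 0.4786
T = 0.4786 / 0.3786 = 1.264131… → 1.26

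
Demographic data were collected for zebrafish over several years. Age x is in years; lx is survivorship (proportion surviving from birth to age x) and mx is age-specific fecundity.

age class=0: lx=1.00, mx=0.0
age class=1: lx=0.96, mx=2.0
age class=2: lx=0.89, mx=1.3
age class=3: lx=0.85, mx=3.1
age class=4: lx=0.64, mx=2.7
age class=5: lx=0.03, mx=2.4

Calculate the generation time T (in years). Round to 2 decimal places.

lx·mx: 0, 1.92, 1.157, 2.635, 1.728, 0.072 → R0 = 7.512
x·lx·mx: 0, 1.92, 2.314, 7.905, 6.912, 0.36 → Σ = 19.411
T = 19.411 / 7.512 = 2.583999… → 2.58

2.58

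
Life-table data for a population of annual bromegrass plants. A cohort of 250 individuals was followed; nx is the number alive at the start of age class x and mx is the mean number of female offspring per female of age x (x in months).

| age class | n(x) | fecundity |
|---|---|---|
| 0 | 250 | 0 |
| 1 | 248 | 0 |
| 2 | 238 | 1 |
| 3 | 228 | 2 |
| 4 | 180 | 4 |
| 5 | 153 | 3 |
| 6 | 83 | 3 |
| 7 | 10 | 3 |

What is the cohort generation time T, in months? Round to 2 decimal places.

4.05

lx = nx/n0 = nx/250: 1, 0.992, 0.952, 0.912, 0.72, 0.612, 0.332, 0.04
lx·mx: 0, 0, 0.952, 1.824, 2.88, 1.836, 0.996, 0.12 → R0 = 8.608
x·lx·mx: 0, 0, 1.904, 5.472, 11.52, 9.18, 5.976, 0.84 → Σ = 34.892
T = 34.892 / 8.608 = 4.053439… → 4.05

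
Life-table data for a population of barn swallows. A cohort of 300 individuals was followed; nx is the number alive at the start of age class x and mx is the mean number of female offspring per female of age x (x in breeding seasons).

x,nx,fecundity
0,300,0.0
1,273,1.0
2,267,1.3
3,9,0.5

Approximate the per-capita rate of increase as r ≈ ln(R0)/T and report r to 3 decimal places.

0.467

lx = nx/n0 = nx/300: 1, 0.91, 0.89, 0.03
R0 = Σ lx·mx = 0 + 0.91 + 1.157 + 0.015 = 2.082
Σ x·lx·mx = 3.269; T = 3.269/2.082 = 1.57012…
r ≈ ln(R0)/T = ln(2.082)/1.57012… = 0.46705… → 0.467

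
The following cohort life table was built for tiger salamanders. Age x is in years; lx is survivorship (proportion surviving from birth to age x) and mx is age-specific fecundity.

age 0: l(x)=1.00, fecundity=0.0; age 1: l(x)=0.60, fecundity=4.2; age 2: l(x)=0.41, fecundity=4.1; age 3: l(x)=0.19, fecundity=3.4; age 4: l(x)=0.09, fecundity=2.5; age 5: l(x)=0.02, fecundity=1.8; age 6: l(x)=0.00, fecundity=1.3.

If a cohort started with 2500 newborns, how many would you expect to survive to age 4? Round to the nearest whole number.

Expected survivors = N0 · l_4 = 2500 × 0.09 = 225 → 225

225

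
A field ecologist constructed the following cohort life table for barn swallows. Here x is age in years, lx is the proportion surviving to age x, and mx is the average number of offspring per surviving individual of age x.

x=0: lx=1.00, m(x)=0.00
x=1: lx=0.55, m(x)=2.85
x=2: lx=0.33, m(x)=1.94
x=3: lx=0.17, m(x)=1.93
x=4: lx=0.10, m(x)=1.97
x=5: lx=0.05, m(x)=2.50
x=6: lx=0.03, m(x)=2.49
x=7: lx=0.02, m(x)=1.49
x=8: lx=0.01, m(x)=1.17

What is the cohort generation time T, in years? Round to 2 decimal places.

lx·mx: 0, 1.5675, 0.6402, 0.3281, 0.197, 0.125, 0.0747, 0.0298, 0.0117 → R0 = 2.974
x·lx·mx: 0, 1.5675, 1.2804, 0.9843, 0.788, 0.625, 0.4482, 0.2086, 0.0936 → Σ = 5.9956
T = 5.9956 / 2.974 = 2.016005… → 2.02

2.02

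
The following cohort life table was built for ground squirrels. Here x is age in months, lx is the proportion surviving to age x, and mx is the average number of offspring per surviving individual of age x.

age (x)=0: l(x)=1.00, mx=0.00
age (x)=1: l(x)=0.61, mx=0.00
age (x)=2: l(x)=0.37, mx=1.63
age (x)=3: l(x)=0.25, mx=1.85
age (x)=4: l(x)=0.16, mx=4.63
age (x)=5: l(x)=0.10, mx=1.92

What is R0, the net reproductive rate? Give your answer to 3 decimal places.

1.998

lx·mx by age: 0, 0, 0.6031, 0.4625, 0.7408, 0.192
R0 = Σ lx·mx = 1.9984 → 1.998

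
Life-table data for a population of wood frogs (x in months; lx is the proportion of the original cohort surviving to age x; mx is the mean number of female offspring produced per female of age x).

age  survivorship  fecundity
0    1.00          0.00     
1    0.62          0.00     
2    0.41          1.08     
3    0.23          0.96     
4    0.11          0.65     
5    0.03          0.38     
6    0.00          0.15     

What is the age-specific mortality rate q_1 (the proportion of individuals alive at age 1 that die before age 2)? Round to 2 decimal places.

0.34

q_1 = (l_1 − l_2) / l_1 = (0.62 − 0.41) / 0.62
     = 0.21 / 0.62 = 0.33871… → 0.34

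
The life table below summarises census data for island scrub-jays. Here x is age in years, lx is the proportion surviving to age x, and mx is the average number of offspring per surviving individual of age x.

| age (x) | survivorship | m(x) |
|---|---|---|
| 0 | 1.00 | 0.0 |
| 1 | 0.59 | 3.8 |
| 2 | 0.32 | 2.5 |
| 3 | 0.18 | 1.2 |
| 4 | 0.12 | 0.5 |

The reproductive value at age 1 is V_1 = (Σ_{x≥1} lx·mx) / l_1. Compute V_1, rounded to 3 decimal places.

lx·mx for x ≥ 1: 2.242, 0.8, 0.216, 0.06 → sum = 3.318
V_1 = 3.318 / l_1 = 3.318 / 0.59 = 5.623729… → 5.624

5.624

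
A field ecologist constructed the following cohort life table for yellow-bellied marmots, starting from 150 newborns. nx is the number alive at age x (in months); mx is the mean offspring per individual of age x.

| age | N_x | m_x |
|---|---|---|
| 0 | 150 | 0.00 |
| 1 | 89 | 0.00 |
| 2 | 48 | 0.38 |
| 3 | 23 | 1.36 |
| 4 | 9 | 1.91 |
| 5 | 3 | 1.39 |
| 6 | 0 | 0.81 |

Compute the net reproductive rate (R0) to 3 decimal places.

lx = nx/n0 = nx/150: 1, 0.59333…, 0.32, 0.15333…, 0.06, 0.02, 0
lx·mx by age: 0, 0, 0.1216, 0.208533…, 0.1146, 0.0278, 0
R0 = Σ lx·mx = 0.472533… → 0.473

0.473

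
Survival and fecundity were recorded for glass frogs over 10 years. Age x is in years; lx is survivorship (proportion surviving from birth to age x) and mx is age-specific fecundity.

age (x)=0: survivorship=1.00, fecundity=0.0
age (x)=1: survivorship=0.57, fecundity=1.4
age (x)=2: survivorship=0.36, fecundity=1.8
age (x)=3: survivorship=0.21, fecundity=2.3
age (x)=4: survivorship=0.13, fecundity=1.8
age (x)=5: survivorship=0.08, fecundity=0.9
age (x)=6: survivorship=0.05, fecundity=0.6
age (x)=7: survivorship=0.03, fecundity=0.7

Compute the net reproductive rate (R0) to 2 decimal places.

lx·mx by age: 0, 0.798, 0.648, 0.483, 0.234, 0.072, 0.03, 0.021
R0 = Σ lx·mx = 2.286 → 2.29

2.29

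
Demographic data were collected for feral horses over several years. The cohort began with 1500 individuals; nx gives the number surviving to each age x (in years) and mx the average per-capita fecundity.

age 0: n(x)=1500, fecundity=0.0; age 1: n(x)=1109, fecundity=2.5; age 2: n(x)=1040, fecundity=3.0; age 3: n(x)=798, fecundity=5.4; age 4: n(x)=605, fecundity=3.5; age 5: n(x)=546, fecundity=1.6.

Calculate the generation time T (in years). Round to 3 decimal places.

2.636

lx = nx/n0 = nx/1500: 1, 0.73933…, 0.69333…, 0.532, 0.40333…, 0.364
lx·mx: 0, 1.848333…, 2.08…, 2.8728, 1.411667…, 0.5824 → R0 = 8.7952…
x·lx·mx: 0, 1.848333…, 4.16…, 8.6184, 5.646667…, 2.912 → Σ = 23.1854…
T = 23.1854… / 8.7952… = 2.636142… → 2.636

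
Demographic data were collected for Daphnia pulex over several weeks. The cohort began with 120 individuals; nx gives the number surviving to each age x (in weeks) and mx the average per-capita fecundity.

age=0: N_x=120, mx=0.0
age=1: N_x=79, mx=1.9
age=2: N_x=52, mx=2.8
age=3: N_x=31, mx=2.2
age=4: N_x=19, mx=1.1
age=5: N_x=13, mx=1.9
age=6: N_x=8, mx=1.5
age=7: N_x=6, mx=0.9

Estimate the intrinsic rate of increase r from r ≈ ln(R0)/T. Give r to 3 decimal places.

0.563

lx = nx/n0 = nx/120: 1, 0.65833…, 0.43333…, 0.25833…, 0.15833…, 0.10833…, 0.06667…, 0.05
R0 = Σ lx·mx = 0 + 1.25083… + 1.21333… + 0.56833… + 0.17417… + 0.20583… + 0.1… + 0.045 = 3.5575…
Σ x·lx·mx = 8.023333…; T = 8.023333…/3.5575… = 2.25533…
r ≈ ln(R0)/T = ln(3.5575…)/2.25533… = 0.56269… → 0.563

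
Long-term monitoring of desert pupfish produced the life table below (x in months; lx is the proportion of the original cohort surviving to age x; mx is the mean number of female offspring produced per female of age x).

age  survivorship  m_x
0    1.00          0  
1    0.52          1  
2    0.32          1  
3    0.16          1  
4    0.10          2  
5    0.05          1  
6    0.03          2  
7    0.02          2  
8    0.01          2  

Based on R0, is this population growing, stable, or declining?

growing

R0 = Σ lx·mx = 0 + 0.52 + 0.32 + 0.16 + 0.2 + 0.05 + 0.06 + 0.04 + 0.02 = 1.37
R0 > 1, so the population is growing.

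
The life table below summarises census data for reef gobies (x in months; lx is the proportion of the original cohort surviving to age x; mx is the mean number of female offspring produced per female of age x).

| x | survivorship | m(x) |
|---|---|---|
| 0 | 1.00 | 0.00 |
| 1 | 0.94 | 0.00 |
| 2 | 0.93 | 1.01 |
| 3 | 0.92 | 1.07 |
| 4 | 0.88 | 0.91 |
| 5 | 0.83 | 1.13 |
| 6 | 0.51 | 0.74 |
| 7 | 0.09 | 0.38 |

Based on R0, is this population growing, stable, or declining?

growing

R0 = Σ lx·mx = 0 + 0 + 0.9393 + 0.9844 + 0.8008 + 0.9379 + 0.3774 + 0.0342 = 4.074
R0 > 1, so the population is growing.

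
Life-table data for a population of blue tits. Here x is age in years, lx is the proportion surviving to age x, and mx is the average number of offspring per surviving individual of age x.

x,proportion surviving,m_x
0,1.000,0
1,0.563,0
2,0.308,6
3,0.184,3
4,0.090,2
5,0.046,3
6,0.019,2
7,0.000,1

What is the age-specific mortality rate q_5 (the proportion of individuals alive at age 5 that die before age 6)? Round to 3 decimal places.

0.587

q_5 = (l_5 − l_6) / l_5 = (0.046 − 0.019) / 0.046
     = 0.027 / 0.046 = 0.586957… → 0.587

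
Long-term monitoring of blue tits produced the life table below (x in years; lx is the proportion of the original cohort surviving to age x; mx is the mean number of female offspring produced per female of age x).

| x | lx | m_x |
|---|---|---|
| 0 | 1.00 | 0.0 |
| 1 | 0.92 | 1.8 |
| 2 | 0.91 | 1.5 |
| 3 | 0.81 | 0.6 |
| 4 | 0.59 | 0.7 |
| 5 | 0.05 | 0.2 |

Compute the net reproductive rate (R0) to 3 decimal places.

3.930

lx·mx by age: 0, 1.656, 1.365, 0.486, 0.413, 0.01
R0 = Σ lx·mx = 3.93 → 3.930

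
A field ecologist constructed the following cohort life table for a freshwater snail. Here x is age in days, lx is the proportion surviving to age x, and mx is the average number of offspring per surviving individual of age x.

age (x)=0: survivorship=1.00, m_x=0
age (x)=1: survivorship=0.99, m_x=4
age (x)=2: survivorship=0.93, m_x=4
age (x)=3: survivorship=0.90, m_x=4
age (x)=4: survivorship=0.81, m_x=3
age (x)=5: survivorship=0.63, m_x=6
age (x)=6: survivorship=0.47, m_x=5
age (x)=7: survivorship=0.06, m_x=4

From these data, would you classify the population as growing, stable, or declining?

growing

R0 = Σ lx·mx = 0 + 3.96 + 3.72 + 3.6 + 2.43 + 3.78 + 2.35 + 0.24 = 20.08
R0 > 1, so the population is growing.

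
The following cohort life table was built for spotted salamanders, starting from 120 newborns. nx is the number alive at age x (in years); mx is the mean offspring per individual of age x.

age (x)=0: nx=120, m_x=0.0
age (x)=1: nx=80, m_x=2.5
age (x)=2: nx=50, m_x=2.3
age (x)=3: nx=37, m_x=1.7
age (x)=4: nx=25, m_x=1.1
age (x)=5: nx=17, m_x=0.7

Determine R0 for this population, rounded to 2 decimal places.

lx = nx/n0 = nx/120: 1, 0.66667…, 0.41667…, 0.30833…, 0.20833…, 0.14167…
lx·mx by age: 0, 1.666667…, 0.958333…, 0.524167…, 0.229167…, 0.099167…
R0 = Σ lx·mx = 3.4775… → 3.48

3.48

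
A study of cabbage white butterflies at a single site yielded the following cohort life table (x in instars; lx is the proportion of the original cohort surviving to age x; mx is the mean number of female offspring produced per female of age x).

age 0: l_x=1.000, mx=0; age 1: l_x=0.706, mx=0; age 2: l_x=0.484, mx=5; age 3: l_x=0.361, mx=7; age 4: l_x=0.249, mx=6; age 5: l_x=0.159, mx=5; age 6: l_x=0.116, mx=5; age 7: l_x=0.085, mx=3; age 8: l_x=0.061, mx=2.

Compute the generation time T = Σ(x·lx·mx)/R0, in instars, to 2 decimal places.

lx·mx: 0, 0, 2.42, 2.527, 1.494, 0.795, 0.58, 0.255, 0.122 → R0 = 8.193
x·lx·mx: 0, 0, 4.84, 7.581, 5.976, 3.975, 3.48, 1.785, 0.976 → Σ = 28.613
T = 28.613 / 8.193 = 3.492372… → 3.49

3.49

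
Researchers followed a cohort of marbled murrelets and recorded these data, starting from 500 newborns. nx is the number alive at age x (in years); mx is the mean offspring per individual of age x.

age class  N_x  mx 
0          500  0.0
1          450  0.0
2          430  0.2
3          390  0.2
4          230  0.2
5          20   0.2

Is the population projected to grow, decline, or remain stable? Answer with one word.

lx = nx/n0 = nx/500: 1, 0.9, 0.86, 0.78, 0.46, 0.04
R0 = Σ lx·mx = 0 + 0 + 0.172 + 0.156 + 0.092 + 0.008 = 0.428
R0 < 1, so the population is declining.

declining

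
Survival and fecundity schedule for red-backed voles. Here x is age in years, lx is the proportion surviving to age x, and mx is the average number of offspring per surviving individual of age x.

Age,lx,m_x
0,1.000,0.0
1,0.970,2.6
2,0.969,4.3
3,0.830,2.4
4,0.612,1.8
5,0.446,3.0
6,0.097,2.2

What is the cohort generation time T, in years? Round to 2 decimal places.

lx·mx: 0, 2.522, 4.1667, 1.992, 1.1016, 1.338, 0.2134 → R0 = 11.3337
x·lx·mx: 0, 2.522, 8.3334, 5.976, 4.4064, 6.69, 1.2804 → Σ = 29.2082
T = 29.2082 / 11.3337 = 2.577111… → 2.58

2.58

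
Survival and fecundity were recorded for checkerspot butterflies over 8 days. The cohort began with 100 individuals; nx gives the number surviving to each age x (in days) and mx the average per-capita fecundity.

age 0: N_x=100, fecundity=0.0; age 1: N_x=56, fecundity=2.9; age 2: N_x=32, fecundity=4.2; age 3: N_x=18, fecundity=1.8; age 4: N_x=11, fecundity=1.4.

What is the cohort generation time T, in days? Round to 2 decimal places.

lx = nx/n0 = nx/100: 1, 0.56, 0.32, 0.18, 0.11
lx·mx: 0, 1.624, 1.344, 0.324, 0.154 → R0 = 3.446
x·lx·mx: 0, 1.624, 2.688, 0.972, 0.616 → Σ = 5.9
T = 5.9 / 3.446 = 1.71213… → 1.71

1.71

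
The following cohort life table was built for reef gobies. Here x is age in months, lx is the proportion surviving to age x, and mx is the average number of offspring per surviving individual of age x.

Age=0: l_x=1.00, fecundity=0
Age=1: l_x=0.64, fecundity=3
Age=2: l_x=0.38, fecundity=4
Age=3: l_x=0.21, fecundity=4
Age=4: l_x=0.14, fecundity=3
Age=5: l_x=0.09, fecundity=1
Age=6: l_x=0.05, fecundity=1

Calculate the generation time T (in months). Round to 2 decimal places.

2.05

lx·mx: 0, 1.92, 1.52, 0.84, 0.42, 0.09, 0.05 → R0 = 4.84
x·lx·mx: 0, 1.92, 3.04, 2.52, 1.68, 0.45, 0.3 → Σ = 9.91
T = 9.91 / 4.84 = 2.047521… → 2.05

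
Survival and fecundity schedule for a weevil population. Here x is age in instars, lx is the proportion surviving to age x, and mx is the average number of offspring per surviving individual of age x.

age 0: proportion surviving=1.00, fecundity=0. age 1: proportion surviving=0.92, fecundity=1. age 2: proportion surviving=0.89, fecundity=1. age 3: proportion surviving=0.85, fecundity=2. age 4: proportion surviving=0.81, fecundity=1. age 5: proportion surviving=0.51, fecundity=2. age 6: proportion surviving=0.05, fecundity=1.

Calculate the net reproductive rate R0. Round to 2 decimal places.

5.39

lx·mx by age: 0, 0.92, 0.89, 1.7, 0.81, 1.02, 0.05
R0 = Σ lx·mx = 5.39 → 5.39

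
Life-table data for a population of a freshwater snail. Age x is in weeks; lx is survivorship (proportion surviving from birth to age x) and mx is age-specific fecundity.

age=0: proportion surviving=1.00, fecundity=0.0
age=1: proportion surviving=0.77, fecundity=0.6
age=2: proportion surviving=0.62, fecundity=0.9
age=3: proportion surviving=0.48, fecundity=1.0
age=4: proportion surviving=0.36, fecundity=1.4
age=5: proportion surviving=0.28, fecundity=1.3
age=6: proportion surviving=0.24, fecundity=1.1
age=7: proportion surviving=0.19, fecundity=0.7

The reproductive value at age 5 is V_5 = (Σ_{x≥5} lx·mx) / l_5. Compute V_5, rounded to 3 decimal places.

2.718

lx·mx for x ≥ 5: 0.364, 0.264, 0.133 → sum = 0.761
V_5 = 0.761 / l_5 = 0.761 / 0.28 = 2.717857… → 2.718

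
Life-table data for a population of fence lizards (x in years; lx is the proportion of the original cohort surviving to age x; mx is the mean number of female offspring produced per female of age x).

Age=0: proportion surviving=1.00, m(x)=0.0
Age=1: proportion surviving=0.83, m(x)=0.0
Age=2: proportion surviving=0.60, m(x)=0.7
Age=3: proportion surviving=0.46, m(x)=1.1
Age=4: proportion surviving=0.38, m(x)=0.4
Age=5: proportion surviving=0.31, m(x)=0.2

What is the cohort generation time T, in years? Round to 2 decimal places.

2.87

lx·mx: 0, 0, 0.42, 0.506, 0.152, 0.062 → R0 = 1.14
x·lx·mx: 0, 0, 0.84, 1.518, 0.608, 0.31 → Σ = 3.276
T = 3.276 / 1.14 = 2.873684… → 2.87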